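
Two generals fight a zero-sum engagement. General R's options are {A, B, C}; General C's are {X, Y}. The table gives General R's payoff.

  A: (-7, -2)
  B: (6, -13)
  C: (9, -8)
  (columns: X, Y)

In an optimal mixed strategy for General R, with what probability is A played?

17/22

Row minima: A → -7, B → -13, C → -8; maximin = -7.
Column maxima: X → 9, Y → -2; minimax = -2.
-7 ≠ -2, so there is no saddle point; optimal play is mixed.
B is strictly dominated by C, so General R never plays it.
On the remaining 2×2 (A, C vs X, Y):
Let General R play A with probability p. Expected payoff against X: (-7)p + 9(1−p) = −16p + 9; against Y: (-2)p + (-8)(1−p) = 6p − 8.
Setting these equal: −16p + 9 = 6p − 8 ⇒ −22p = -17 ⇒ p = 17/22, and the value is (-16)·(17/22) + 9 = -37/11.
For General C: with q = P(X), equating A's and C's payoffs gives −5q − 2 = 17q − 8 ⇒ q = 3/11.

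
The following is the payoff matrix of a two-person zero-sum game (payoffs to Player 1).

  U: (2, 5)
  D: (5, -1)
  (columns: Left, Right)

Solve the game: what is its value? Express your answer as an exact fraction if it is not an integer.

3

Row minima: U → 2, D → -1; maximin = 2.
Column maxima: Left → 5, Right → 5; minimax = 5.
2 ≠ 5, so there is no saddle point; optimal play is mixed.
Let Player 1 play U with probability p. Expected payoff against Left: 2p + 5(1−p) = −3p + 5; against Right: 5p + (-1)(1−p) = 6p − 1.
Setting these equal: −3p + 5 = 6p − 1 ⇒ −9p = -6 ⇒ p = 2/3, and the value is (-3)·(2/3) + 5 = 3.
For Player 2: with q = P(Left), equating U's and D's payoffs gives −3q + 5 = 6q − 1 ⇒ q = 2/3.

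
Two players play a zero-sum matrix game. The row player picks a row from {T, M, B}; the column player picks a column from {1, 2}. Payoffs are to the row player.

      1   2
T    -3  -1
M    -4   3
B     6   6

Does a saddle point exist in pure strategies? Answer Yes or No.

Row minima: T → -3, M → -4, B → 6; maximin = 6.
Column maxima: 1 → 6, 2 → 6; minimax = 6.
maximin = minimax = 6, so a saddle point exists.

Yes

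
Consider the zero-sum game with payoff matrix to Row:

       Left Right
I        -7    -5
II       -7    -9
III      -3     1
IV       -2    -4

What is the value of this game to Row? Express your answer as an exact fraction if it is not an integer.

-7/3

Row minima: I → -7, II → -9, III → -3, IV → -4; maximin = -3.
Column maxima: Left → -2, Right → 1; minimax = -2.
-3 ≠ -2, so there is no saddle point; optimal play is mixed.
I is strictly dominated by III, so Row never plays it.
II is strictly dominated by III, so Row never plays it.
On the remaining 2×2 (III, IV vs Left, Right):
Let Row play III with probability p. Expected payoff against Left: (-3)p + (-2)(1−p) = −p − 2; against Right: 1p + (-4)(1−p) = 5p − 4.
Setting these equal: −p − 2 = 5p − 4 ⇒ −6p = -2 ⇒ p = 1/3, and the value is (-1)·(1/3) − 2 = -7/3.
For Column: with q = P(Left), equating III's and IV's payoffs gives −4q + 1 = 2q − 4 ⇒ q = 5/6.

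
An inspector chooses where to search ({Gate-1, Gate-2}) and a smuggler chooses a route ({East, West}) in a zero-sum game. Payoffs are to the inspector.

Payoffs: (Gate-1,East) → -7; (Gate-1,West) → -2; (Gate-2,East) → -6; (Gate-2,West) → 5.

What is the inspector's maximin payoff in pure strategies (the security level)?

-6

Row minima: Gate-1 → -7, Gate-2 → -6.
The best of these is -6.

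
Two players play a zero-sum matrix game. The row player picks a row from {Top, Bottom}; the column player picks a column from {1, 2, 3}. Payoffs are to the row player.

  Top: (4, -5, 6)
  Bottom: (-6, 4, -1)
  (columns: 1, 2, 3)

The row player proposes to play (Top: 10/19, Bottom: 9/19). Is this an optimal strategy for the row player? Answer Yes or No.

Against 1 this mix gives (10/19)·4 + (9/19)·(-6) = -14/19.
Against 2 this mix gives (10/19)·(-5) + (9/19)·4 = -14/19.
Against 3 this mix gives (10/19)·6 + (9/19)·(-1) = 51/19.
All of the column player's active replies (1, 2) yield -14/19, and no column does worse for the row player. The mix makes the column player indifferent and guarantees -14/19, so it is optimal.

Yes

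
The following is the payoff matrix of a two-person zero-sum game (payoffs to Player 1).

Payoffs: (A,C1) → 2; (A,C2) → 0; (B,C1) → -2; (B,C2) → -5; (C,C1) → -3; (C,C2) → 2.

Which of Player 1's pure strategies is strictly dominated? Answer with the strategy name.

A gives a strictly higher payoff than B against every column: 2 > -2, 0 > -5.
So B is strictly dominated and Player 1 never plays it.

B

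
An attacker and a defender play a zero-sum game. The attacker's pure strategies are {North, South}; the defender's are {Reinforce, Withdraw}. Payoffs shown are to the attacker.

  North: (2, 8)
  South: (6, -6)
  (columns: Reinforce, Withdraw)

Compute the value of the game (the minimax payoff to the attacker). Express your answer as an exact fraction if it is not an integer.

Row minima: North → 2, South → -6; maximin = 2.
Column maxima: Reinforce → 6, Withdraw → 8; minimax = 6.
2 ≠ 6, so there is no saddle point; optimal play is mixed.
Let the attacker play North with probability p. Expected payoff against Reinforce: 2p + 6(1−p) = −4p + 6; against Withdraw: 8p + (-6)(1−p) = 14p − 6.
Setting these equal: −4p + 6 = 14p − 6 ⇒ −18p = -12 ⇒ p = 2/3, and the value is (-4)·(2/3) + 6 = 10/3.
For the defender: with q = P(Reinforce), equating North's and South's payoffs gives −6q + 8 = 12q − 6 ⇒ q = 7/9.

10/3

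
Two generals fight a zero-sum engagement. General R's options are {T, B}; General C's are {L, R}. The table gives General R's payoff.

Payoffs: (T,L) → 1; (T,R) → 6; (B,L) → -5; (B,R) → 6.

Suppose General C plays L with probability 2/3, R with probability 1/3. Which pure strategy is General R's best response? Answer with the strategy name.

T

Expected payoff of T: (2/3)·1 + (1/3)·6 = 8/3.
Expected payoff of B: (2/3)·(-5) + (1/3)·6 = -4/3.
The largest is 8/3, so General R's best response is T.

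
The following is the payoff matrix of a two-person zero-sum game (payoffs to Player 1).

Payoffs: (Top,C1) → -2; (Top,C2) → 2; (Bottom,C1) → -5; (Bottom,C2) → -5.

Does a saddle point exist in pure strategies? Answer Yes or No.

Row minima: Top → -2, Bottom → -5; maximin = -2.
Column maxima: C1 → -2, C2 → 2; minimax = -2.
maximin = minimax = -2, so a saddle point exists.

Yes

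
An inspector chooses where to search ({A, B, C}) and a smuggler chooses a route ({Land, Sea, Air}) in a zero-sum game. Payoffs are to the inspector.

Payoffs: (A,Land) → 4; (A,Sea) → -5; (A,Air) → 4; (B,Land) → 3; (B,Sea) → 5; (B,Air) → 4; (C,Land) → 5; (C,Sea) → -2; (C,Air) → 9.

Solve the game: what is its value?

Row minima: A → -5, B → 3, C → -2; maximin = 3.
Column maxima: Land → 5, Sea → 5, Air → 9; minimax = 5.
3 ≠ 5, so there is no saddle point; optimal play is mixed.
A is strictly dominated by C, so the inspector never plays it.
With A eliminated, Air is strictly dominated by Land (it gives the inspector strictly more in every remaining row), so the smuggler never plays it.
On the remaining 2×2 (B, C vs Land, Sea):
Let the inspector play B with probability p. Expected payoff against Land: 3p + 5(1−p) = −2p + 5; against Sea: 5p + (-2)(1−p) = 7p − 2.
Setting these equal: −2p + 5 = 7p − 2 ⇒ −9p = -7 ⇒ p = 7/9, and the value is (-2)·(7/9) + 5 = 31/9.
For the smuggler: with q = P(Land), equating B's and C's payoffs gives −2q + 5 = 7q − 2 ⇒ q = 7/9.

31/9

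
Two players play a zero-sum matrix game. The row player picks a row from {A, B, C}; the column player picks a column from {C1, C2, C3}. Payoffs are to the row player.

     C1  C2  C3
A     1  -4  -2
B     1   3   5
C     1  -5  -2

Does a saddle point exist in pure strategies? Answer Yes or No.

Row minima: A → -4, B → 1, C → -5; maximin = 1.
Column maxima: C1 → 1, C2 → 3, C3 → 5; minimax = 1.
maximin = minimax = 1, so a saddle point exists.

Yes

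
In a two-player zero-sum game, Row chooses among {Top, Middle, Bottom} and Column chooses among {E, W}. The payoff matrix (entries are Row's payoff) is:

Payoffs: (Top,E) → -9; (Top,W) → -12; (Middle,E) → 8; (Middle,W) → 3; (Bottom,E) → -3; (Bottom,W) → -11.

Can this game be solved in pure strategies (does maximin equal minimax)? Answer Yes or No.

Row minima: Top → -12, Middle → 3, Bottom → -11; maximin = 3.
Column maxima: E → 8, W → 3; minimax = 3.
maximin = minimax = 3, so a saddle point exists.

Yes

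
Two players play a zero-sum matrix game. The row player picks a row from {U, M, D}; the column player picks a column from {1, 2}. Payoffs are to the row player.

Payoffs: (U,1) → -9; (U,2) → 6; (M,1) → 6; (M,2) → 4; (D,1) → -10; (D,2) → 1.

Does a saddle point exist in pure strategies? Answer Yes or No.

No

Row minima: U → -9, M → 4, D → -10; maximin = 4.
Column maxima: 1 → 6, 2 → 6; minimax = 6.
4 ≠ 6, so no pure-strategy equilibrium exists.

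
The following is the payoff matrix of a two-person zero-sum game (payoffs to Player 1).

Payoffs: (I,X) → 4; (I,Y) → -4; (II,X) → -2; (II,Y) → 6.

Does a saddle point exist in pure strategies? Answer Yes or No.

Row minima: I → -4, II → -2; maximin = -2.
Column maxima: X → 4, Y → 6; minimax = 4.
-2 ≠ 4, so no pure-strategy equilibrium exists.

No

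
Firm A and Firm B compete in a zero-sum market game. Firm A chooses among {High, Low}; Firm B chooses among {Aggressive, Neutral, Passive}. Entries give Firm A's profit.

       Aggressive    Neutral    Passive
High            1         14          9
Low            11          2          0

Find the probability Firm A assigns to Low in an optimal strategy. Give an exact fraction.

8/19

Row minima: High → 1, Low → 0; maximin = 1.
Column maxima: Aggressive → 11, Neutral → 14, Passive → 9; minimax = 9.
1 ≠ 9, so there is no saddle point; optimal play is mixed.
Neutral is strictly dominated by Passive (it gives Firm A strictly more in every row), so Firm B never plays it.
On the remaining 2×2 (High, Low vs Aggressive, Passive):
Let Firm A play High with probability p. Expected payoff against Aggressive: 1p + 11(1−p) = −10p + 11; against Passive: 9p + 0(1−p) = 9p.
Setting these equal: −10p + 11 = 9p ⇒ −19p = -11 ⇒ p = 11/19, and the value is (-10)·(11/19) + 11 = 99/19.
For Firm B: with q = P(Aggressive), equating High's and Low's payoffs gives −8q + 9 = 11q ⇒ q = 9/19.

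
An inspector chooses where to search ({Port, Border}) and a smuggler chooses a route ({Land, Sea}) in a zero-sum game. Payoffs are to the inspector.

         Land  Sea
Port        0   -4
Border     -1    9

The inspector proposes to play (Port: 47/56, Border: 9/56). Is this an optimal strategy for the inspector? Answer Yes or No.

No

Against Land this mix gives (47/56)·0 + (9/56)·(-1) = -9/56.
Against Sea this mix gives (47/56)·(-4) + (9/56)·9 = -107/56.
The smuggler will play Sea, holding the inspector to -107/56. Shifting weight toward the row that does better against Sea would raise this floor (the equalizing mix achieves -2/7 against both Sea and Land), so the proposed strategy is not optimal.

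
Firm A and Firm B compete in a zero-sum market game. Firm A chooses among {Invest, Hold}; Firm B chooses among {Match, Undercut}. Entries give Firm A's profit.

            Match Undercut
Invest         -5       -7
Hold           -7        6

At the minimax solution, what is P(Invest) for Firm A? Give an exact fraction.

13/15

Row minima: Invest → -7, Hold → -7; maximin = -7.
Column maxima: Match → -5, Undercut → 6; minimax = -5.
-7 ≠ -5, so there is no saddle point; optimal play is mixed.
Let Firm A play Invest with probability p. Expected payoff against Match: (-5)p + (-7)(1−p) = 2p − 7; against Undercut: (-7)p + 6(1−p) = −13p + 6.
Setting these equal: 2p − 7 = −13p + 6 ⇒ 15p = 13 ⇒ p = 13/15, and the value is (2)·(13/15) − 7 = -79/15.
For Firm B: with q = P(Match), equating Invest's and Hold's payoffs gives 2q − 7 = −13q + 6 ⇒ q = 13/15.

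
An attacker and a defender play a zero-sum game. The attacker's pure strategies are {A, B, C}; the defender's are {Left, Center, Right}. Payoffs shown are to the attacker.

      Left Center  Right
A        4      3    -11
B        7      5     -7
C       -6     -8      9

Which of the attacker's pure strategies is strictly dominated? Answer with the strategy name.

A

B gives a strictly higher payoff than A against every column: 7 > 4, 5 > 3, -7 > -11.
So A is strictly dominated and the attacker never plays it.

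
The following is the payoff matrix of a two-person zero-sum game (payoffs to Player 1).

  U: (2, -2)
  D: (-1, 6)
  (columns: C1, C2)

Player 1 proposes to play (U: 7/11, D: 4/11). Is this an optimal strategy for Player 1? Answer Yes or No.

Yes

Against C1 this mix gives (7/11)·2 + (4/11)·(-1) = 10/11.
Against C2 this mix gives (7/11)·(-2) + (4/11)·6 = 10/11.
All of Player 2's active replies (C1, C2) yield 10/11, and no column does worse for Player 1. The mix makes Player 2 indifferent and guarantees 10/11, so it is optimal.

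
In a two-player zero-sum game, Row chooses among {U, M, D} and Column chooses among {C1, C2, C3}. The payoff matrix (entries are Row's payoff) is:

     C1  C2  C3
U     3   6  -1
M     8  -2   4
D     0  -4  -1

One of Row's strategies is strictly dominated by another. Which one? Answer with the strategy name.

M gives a strictly higher payoff than D against every column: 8 > 0, -2 > -4, 4 > -1.
So D is strictly dominated and Row never plays it.

D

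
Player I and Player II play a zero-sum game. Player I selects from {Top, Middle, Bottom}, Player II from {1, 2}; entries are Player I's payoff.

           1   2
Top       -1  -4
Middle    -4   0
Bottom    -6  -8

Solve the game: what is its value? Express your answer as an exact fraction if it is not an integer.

-16/7

Row minima: Top → -4, Middle → -4, Bottom → -8; maximin = -4.
Column maxima: 1 → -1, 2 → 0; minimax = -1.
-4 ≠ -1, so there is no saddle point; optimal play is mixed.
Bottom is strictly dominated by Top, so Player I never plays it.
On the remaining 2×2 (Top, Middle vs 1, 2):
Let Player I play Top with probability p. Expected payoff against 1: (-1)p + (-4)(1−p) = 3p − 4; against 2: (-4)p + 0(1−p) = −4p.
Setting these equal: 3p − 4 = −4p ⇒ 7p = 4 ⇒ p = 4/7, and the value is (3)·(4/7) − 4 = -16/7.
For Player II: with q = P(1), equating Top's and Middle's payoffs gives 3q − 4 = −4q ⇒ q = 4/7.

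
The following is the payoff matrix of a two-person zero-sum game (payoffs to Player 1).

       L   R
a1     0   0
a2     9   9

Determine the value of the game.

9

Row minima: a1 → 0, a2 → 9; maximin = 9.
Column maxima: L → 9, R → 9; minimax = 9.
Since maximin = minimax = 9, there is a saddle point and the value is 9.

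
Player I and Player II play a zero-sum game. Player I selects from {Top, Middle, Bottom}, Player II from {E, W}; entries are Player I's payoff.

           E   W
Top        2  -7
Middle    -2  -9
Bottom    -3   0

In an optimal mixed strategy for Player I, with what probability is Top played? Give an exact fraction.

1/4

Row minima: Top → -7, Middle → -9, Bottom → -3; maximin = -3.
Column maxima: E → 2, W → 0; minimax = 0.
-3 ≠ 0, so there is no saddle point; optimal play is mixed.
Middle is strictly dominated by Top, so Player I never plays it.
On the remaining 2×2 (Top, Bottom vs E, W):
Let Player I play Top with probability p. Expected payoff against E: 2p + (-3)(1−p) = 5p − 3; against W: (-7)p + 0(1−p) = −7p.
Setting these equal: 5p − 3 = −7p ⇒ 12p = 3 ⇒ p = 1/4, and the value is (5)·(1/4) − 3 = -7/4.
For Player II: with q = P(E), equating Top's and Bottom's payoffs gives 9q − 7 = −3q ⇒ q = 7/12.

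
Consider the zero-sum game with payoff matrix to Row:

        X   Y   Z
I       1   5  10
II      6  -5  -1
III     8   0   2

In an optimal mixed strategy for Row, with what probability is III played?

Row minima: I → 1, II → -5, III → 0; maximin = 1.
Column maxima: X → 8, Y → 5, Z → 10; minimax = 5.
1 ≠ 5, so there is no saddle point; optimal play is mixed.
II is strictly dominated by III, so Row never plays it.
Z is strictly dominated by Y (it gives Row strictly more in every row), so Column never plays it.
On the remaining 2×2 (I, III vs X, Y):
Let Row play I with probability p. Expected payoff against X: 1p + 8(1−p) = −7p + 8; against Y: 5p + 0(1−p) = 5p.
Setting these equal: −7p + 8 = 5p ⇒ −12p = -8 ⇒ p = 2/3, and the value is (-7)·(2/3) + 8 = 10/3.
For Column: with q = P(X), equating I's and III's payoffs gives −4q + 5 = 8q ⇒ q = 5/12.

1/3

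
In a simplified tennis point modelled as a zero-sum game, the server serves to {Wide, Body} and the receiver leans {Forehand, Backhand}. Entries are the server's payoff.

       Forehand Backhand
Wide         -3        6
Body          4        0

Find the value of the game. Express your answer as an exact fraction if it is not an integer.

24/13

Row minima: Wide → -3, Body → 0; maximin = 0.
Column maxima: Forehand → 4, Backhand → 6; minimax = 4.
0 ≠ 4, so there is no saddle point; optimal play is mixed.
Let the server play Wide with probability p. Expected payoff against Forehand: (-3)p + 4(1−p) = −7p + 4; against Backhand: 6p + 0(1−p) = 6p.
Setting these equal: −7p + 4 = 6p ⇒ −13p = -4 ⇒ p = 4/13, and the value is (-7)·(4/13) + 4 = 24/13.
For the receiver: with q = P(Forehand), equating Wide's and Body's payoffs gives −9q + 6 = 4q ⇒ q = 6/13.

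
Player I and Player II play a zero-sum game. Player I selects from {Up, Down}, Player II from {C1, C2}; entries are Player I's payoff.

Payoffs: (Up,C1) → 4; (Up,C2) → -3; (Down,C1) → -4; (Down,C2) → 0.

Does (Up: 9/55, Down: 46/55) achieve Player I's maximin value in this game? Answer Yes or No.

No

Against C1 this mix gives (9/55)·4 + (46/55)·(-4) = -148/55.
Against C2 this mix gives (9/55)·(-3) + (46/55)·0 = -27/55.
Player II will play C1, holding Player I to -148/55. Shifting weight toward the row that does better against C1 would raise this floor (the equalizing mix achieves -12/11 against both C1 and C2), so the proposed strategy is not optimal.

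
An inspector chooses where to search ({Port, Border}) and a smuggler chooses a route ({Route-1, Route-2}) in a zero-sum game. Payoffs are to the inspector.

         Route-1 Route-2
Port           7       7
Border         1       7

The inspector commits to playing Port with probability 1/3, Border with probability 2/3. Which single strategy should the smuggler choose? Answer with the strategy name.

Route-1

If the smuggler plays Route-1, the inspector's expected payoff is (1/3)·7 + (2/3)·1 = 3.
If the smuggler plays Route-2, the inspector's expected payoff is (1/3)·7 + (2/3)·7 = 7.
The smuggler minimizes the inspector's payoff; the smallest is 3, so the best response is Route-1.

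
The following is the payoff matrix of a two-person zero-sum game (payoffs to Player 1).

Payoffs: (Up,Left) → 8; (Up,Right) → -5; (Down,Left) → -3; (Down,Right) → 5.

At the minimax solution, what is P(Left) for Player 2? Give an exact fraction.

Row minima: Up → -5, Down → -3; maximin = -3.
Column maxima: Left → 8, Right → 5; minimax = 5.
-3 ≠ 5, so there is no saddle point; optimal play is mixed.
Let Player 1 play Up with probability p. Expected payoff against Left: 8p + (-3)(1−p) = 11p − 3; against Right: (-5)p + 5(1−p) = −10p + 5.
Setting these equal: 11p − 3 = −10p + 5 ⇒ 21p = 8 ⇒ p = 8/21, and the value is (11)·(8/21) − 3 = 25/21.
For Player 2: with q = P(Left), equating Up's and Down's payoffs gives 13q − 5 = −8q + 5 ⇒ q = 10/21.

10/21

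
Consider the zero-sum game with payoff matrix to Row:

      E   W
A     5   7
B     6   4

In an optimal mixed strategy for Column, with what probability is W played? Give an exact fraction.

1/4

Row minima: A → 5, B → 4; maximin = 5.
Column maxima: E → 6, W → 7; minimax = 6.
5 ≠ 6, so there is no saddle point; optimal play is mixed.
Let Row play A with probability p. Expected payoff against E: 5p + 6(1−p) = −p + 6; against W: 7p + 4(1−p) = 3p + 4.
Setting these equal: −p + 6 = 3p + 4 ⇒ −4p = -2 ⇒ p = 1/2, and the value is (-1)·(1/2) + 6 = 11/2.
For Column: with q = P(E), equating A's and B's payoffs gives −2q + 7 = 2q + 4 ⇒ q = 3/4.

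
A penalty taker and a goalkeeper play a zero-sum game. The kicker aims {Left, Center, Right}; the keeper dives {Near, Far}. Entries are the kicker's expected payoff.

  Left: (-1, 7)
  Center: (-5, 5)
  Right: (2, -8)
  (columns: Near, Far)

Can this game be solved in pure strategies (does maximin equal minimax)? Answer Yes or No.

Row minima: Left → -1, Center → -5, Right → -8; maximin = -1.
Column maxima: Near → 2, Far → 7; minimax = 2.
-1 ≠ 2, so no pure-strategy equilibrium exists.

No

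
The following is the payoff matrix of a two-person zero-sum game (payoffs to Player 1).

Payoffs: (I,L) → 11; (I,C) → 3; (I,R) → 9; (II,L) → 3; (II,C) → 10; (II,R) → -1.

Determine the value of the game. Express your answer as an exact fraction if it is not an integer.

93/17

Row minima: I → 3, II → -1; maximin = 3.
Column maxima: L → 11, C → 10, R → 9; minimax = 9.
3 ≠ 9, so there is no saddle point; optimal play is mixed.
L is strictly dominated by R (it gives Player 1 strictly more in every row), so Player 2 never plays it.
On the remaining 2×2 (I, II vs C, R):
Let Player 1 play I with probability p. Expected payoff against C: 3p + 10(1−p) = −7p + 10; against R: 9p + (-1)(1−p) = 10p − 1.
Setting these equal: −7p + 10 = 10p − 1 ⇒ −17p = -11 ⇒ p = 11/17, and the value is (-7)·(11/17) + 10 = 93/17.
For Player 2: with q = P(C), equating I's and II's payoffs gives −6q + 9 = 11q − 1 ⇒ q = 10/17.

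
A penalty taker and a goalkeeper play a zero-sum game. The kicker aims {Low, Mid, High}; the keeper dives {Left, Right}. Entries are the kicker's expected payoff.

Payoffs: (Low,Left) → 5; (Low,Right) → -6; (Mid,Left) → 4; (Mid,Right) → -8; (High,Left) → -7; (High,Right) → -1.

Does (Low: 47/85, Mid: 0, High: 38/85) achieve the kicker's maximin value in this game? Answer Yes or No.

Against Left this mix gives (47/85)·5 + (38/85)·(-7) = -31/85.
Against Right this mix gives (47/85)·(-6) + (38/85)·(-1) = -64/17.
The keeper will play Right, holding the kicker to -64/17. Shifting weight toward the row that does better against Right would raise this floor (the equalizing mix achieves -47/17 against both Right and Left), so the proposed strategy is not optimal.

No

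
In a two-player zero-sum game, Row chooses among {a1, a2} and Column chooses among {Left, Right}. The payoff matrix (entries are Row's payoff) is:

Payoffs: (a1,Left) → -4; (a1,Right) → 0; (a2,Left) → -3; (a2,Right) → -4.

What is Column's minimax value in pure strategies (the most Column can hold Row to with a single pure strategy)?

-3

Column maxima: Left → -3, Right → 0.
The smallest of these is -3.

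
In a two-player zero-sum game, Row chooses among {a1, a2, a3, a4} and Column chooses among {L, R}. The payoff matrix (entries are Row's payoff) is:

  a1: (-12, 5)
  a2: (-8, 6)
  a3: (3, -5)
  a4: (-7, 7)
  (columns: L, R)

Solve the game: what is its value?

-7/11

Row minima: a1 → -12, a2 → -8, a3 → -5, a4 → -7; maximin = -5.
Column maxima: L → 3, R → 7; minimax = 3.
-5 ≠ 3, so there is no saddle point; optimal play is mixed.
a1 is strictly dominated by a2, so Row never plays it.
a2 is strictly dominated by a4, so Row never plays it.
On the remaining 2×2 (a3, a4 vs L, R):
Let Row play a3 with probability p. Expected payoff against L: 3p + (-7)(1−p) = 10p − 7; against R: (-5)p + 7(1−p) = −12p + 7.
Setting these equal: 10p − 7 = −12p + 7 ⇒ 22p = 14 ⇒ p = 7/11, and the value is (10)·(7/11) − 7 = -7/11.
For Column: with q = P(L), equating a3's and a4's payoffs gives 8q − 5 = −14q + 7 ⇒ q = 6/11.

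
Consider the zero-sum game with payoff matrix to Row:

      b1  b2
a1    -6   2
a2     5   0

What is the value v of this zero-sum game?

10/13

Row minima: a1 → -6, a2 → 0; maximin = 0.
Column maxima: b1 → 5, b2 → 2; minimax = 2.
0 ≠ 2, so there is no saddle point; optimal play is mixed.
Let Row play a1 with probability p. Expected payoff against b1: (-6)p + 5(1−p) = −11p + 5; against b2: 2p + 0(1−p) = 2p.
Setting these equal: −11p + 5 = 2p ⇒ −13p = -5 ⇒ p = 5/13, and the value is (-11)·(5/13) + 5 = 10/13.
For Column: with q = P(b1), equating a1's and a2's payoffs gives −8q + 2 = 5q ⇒ q = 2/13.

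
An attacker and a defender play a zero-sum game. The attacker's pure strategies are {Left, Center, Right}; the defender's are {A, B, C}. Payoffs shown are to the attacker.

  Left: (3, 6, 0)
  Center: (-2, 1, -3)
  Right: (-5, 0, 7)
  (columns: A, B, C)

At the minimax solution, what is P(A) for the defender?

7/15

Row minima: Left → 0, Center → -3, Right → -5; maximin = 0.
Column maxima: A → 3, B → 6, C → 7; minimax = 3.
0 ≠ 3, so there is no saddle point; optimal play is mixed.
Center is strictly dominated by Left, so the attacker never plays it.
B is strictly dominated by A (it gives the attacker strictly more in every row), so the defender never plays it.
On the remaining 2×2 (Left, Right vs A, C):
Let the attacker play Left with probability p. Expected payoff against A: 3p + (-5)(1−p) = 8p − 5; against C: 0p + 7(1−p) = −7p + 7.
Setting these equal: 8p − 5 = −7p + 7 ⇒ 15p = 12 ⇒ p = 4/5, and the value is (8)·(4/5) − 5 = 7/5.
For the defender: with q = P(A), equating Left's and Right's payoffs gives 3q = −12q + 7 ⇒ q = 7/15.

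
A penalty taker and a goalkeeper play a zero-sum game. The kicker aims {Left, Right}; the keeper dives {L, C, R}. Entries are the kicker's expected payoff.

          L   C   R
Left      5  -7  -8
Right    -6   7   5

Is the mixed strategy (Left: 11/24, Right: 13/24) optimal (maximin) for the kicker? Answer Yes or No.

Against L this mix gives (11/24)·5 + (13/24)·(-6) = -23/24.
Against C this mix gives (11/24)·(-7) + (13/24)·7 = 7/12.
Against R this mix gives (11/24)·(-8) + (13/24)·5 = -23/24.
All of the keeper's active replies (L, R) yield -23/24, and no column does worse for the kicker. The mix makes the keeper indifferent and guarantees -23/24, so it is optimal.

Yes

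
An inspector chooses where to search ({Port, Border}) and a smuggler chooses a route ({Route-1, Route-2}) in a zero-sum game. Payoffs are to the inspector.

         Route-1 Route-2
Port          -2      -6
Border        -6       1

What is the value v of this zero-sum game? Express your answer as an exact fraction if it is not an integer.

Row minima: Port → -6, Border → -6; maximin = -6.
Column maxima: Route-1 → -2, Route-2 → 1; minimax = -2.
-6 ≠ -2, so there is no saddle point; optimal play is mixed.
Let the inspector play Port with probability p. Expected payoff against Route-1: (-2)p + (-6)(1−p) = 4p − 6; against Route-2: (-6)p + 1(1−p) = −7p + 1.
Setting these equal: 4p − 6 = −7p + 1 ⇒ 11p = 7 ⇒ p = 7/11, and the value is (4)·(7/11) − 6 = -38/11.
For the smuggler: with q = P(Route-1), equating Port's and Border's payoffs gives 4q − 6 = −7q + 1 ⇒ q = 7/11.

-38/11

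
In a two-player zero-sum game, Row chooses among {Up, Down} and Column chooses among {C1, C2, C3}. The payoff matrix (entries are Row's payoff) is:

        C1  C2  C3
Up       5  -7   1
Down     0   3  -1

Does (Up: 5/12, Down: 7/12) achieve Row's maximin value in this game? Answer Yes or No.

Against C1 this mix gives (5/12)·5 + (7/12)·0 = 25/12.
Against C2 this mix gives (5/12)·(-7) + (7/12)·3 = -7/6.
Against C3 this mix gives (5/12)·1 + (7/12)·(-1) = -1/6.
Column will play C2, holding Row to -7/6. Shifting weight toward the row that does better against C2 would raise this floor (the equalizing mix achieves -1/3 against both C2 and C3), so the proposed strategy is not optimal.

No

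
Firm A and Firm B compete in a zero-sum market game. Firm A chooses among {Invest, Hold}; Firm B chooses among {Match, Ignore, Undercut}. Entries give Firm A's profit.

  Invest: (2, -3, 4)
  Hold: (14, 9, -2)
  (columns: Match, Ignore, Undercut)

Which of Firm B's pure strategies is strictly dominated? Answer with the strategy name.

Match

Ignore holds Firm A's payoff strictly below Match in every row: -3 < 2, 9 < 14.
So Match is strictly dominated for Firm B.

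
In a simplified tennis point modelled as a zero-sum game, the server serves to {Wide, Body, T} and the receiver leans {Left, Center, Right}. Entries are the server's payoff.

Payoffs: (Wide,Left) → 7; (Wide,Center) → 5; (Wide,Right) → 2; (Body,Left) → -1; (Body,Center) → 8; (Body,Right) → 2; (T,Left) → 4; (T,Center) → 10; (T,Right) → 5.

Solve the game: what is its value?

9/2

Row minima: Wide → 2, Body → -1, T → 4; maximin = 4.
Column maxima: Left → 7, Center → 10, Right → 5; minimax = 5.
4 ≠ 5, so there is no saddle point; optimal play is mixed.
Body is strictly dominated by T, so the server never plays it.
Center is strictly dominated by Right (it gives the server strictly more in every row), so the receiver never plays it.
On the remaining 2×2 (Wide, T vs Left, Right):
Let the server play Wide with probability p. Expected payoff against Left: 7p + 4(1−p) = 3p + 4; against Right: 2p + 5(1−p) = −3p + 5.
Setting these equal: 3p + 4 = −3p + 5 ⇒ 6p = 1 ⇒ p = 1/6, and the value is (3)·(1/6) + 4 = 9/2.
For the receiver: with q = P(Left), equating Wide's and T's payoffs gives 5q + 2 = −q + 5 ⇒ q = 1/2.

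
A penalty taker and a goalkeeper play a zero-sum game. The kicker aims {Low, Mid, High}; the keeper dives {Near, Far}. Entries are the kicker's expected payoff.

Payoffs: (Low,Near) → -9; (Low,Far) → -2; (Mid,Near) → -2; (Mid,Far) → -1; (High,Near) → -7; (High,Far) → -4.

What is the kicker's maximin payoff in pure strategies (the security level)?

-2

Row minima: Low → -9, Mid → -2, High → -7.
The best of these is -2.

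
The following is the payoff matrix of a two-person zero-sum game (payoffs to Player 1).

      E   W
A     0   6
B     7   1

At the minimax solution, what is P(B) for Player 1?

Row minima: A → 0, B → 1; maximin = 1.
Column maxima: E → 7, W → 6; minimax = 6.
1 ≠ 6, so there is no saddle point; optimal play is mixed.
Let Player 1 play A with probability p. Expected payoff against E: 0p + 7(1−p) = −7p + 7; against W: 6p + 1(1−p) = 5p + 1.
Setting these equal: −7p + 7 = 5p + 1 ⇒ −12p = -6 ⇒ p = 1/2, and the value is (-7)·(1/2) + 7 = 7/2.
For Player 2: with q = P(E), equating A's and B's payoffs gives −6q + 6 = 6q + 1 ⇒ q = 5/12.

1/2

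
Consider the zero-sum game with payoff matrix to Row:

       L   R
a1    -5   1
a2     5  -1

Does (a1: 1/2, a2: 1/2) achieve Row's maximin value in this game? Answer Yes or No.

Yes

Against L this mix gives (1/2)·(-5) + (1/2)·5 = 0.
Against R this mix gives (1/2)·1 + (1/2)·(-1) = 0.
All of Column's active replies (L, R) yield 0, and no column does worse for Row. The mix makes Column indifferent and guarantees 0, so it is optimal.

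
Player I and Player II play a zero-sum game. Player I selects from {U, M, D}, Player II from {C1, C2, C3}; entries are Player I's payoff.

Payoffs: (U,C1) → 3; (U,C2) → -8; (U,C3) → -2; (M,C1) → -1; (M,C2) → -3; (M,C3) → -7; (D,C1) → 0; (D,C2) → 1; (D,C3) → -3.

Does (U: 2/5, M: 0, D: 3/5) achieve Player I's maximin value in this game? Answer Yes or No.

Yes

Against C1 this mix gives (2/5)·3 + (3/5)·0 = 6/5.
Against C2 this mix gives (2/5)·(-8) + (3/5)·1 = -13/5.
Against C3 this mix gives (2/5)·(-2) + (3/5)·(-3) = -13/5.
All of Player II's active replies (C2, C3) yield -13/5, and no column does worse for Player I. The mix makes Player II indifferent and guarantees -13/5, so it is optimal.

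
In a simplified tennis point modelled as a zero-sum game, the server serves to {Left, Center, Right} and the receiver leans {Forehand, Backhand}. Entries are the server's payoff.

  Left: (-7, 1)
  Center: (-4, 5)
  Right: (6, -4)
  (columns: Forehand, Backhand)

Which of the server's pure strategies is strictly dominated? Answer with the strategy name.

Left

Center gives a strictly higher payoff than Left against every column: -4 > -7, 5 > 1.
So Left is strictly dominated and the server never plays it.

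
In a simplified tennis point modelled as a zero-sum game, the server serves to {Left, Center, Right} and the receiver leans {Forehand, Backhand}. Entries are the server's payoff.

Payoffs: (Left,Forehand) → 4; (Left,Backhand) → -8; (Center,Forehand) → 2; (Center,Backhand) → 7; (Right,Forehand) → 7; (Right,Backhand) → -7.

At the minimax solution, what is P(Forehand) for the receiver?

Row minima: Left → -8, Center → 2, Right → -7; maximin = 2.
Column maxima: Forehand → 7, Backhand → 7; minimax = 7.
2 ≠ 7, so there is no saddle point; optimal play is mixed.
Left is strictly dominated by Right, so the server never plays it.
On the remaining 2×2 (Center, Right vs Forehand, Backhand):
Let the server play Center with probability p. Expected payoff against Forehand: 2p + 7(1−p) = −5p + 7; against Backhand: 7p + (-7)(1−p) = 14p − 7.
Setting these equal: −5p + 7 = 14p − 7 ⇒ −19p = -14 ⇒ p = 14/19, and the value is (-5)·(14/19) + 7 = 63/19.
For the receiver: with q = P(Forehand), equating Center's and Right's payoffs gives −5q + 7 = 14q − 7 ⇒ q = 14/19.

14/19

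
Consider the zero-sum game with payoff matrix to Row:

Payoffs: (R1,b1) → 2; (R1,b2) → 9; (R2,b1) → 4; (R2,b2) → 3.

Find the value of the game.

Row minima: R1 → 2, R2 → 3; maximin = 3.
Column maxima: b1 → 4, b2 → 9; minimax = 4.
3 ≠ 4, so there is no saddle point; optimal play is mixed.
Let Row play R1 with probability p. Expected payoff against b1: 2p + 4(1−p) = −2p + 4; against b2: 9p + 3(1−p) = 6p + 3.
Setting these equal: −2p + 4 = 6p + 3 ⇒ −8p = -1 ⇒ p = 1/8, and the value is (-2)·(1/8) + 4 = 15/4.
For Column: with q = P(b1), equating R1's and R2's payoffs gives −7q + 9 = q + 3 ⇒ q = 3/4.

15/4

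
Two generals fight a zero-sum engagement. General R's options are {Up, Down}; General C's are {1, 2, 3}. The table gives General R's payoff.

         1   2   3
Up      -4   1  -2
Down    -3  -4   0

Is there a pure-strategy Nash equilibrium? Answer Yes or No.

Row minima: Up → -4, Down → -4; maximin = -4.
Column maxima: 1 → -3, 2 → 1, 3 → 0; minimax = -3.
-4 ≠ -3, so no pure-strategy equilibrium exists.

No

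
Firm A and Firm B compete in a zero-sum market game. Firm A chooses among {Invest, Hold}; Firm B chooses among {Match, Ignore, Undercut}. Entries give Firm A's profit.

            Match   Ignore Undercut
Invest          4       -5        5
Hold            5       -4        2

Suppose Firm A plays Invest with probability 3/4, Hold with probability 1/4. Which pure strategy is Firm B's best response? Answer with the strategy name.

If Firm B plays Match, Firm A's expected payoff is (3/4)·4 + (1/4)·5 = 17/4.
If Firm B plays Ignore, Firm A's expected payoff is (3/4)·(-5) + (1/4)·(-4) = -19/4.
If Firm B plays Undercut, Firm A's expected payoff is (3/4)·5 + (1/4)·2 = 17/4.
Firm B minimizes Firm A's payoff; the smallest is -19/4, so the best response is Ignore.

Ignore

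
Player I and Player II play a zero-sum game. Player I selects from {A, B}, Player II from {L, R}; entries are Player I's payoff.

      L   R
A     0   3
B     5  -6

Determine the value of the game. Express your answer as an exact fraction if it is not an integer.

Row minima: A → 0, B → -6; maximin = 0.
Column maxima: L → 5, R → 3; minimax = 3.
0 ≠ 3, so there is no saddle point; optimal play is mixed.
Let Player I play A with probability p. Expected payoff against L: 0p + 5(1−p) = −5p + 5; against R: 3p + (-6)(1−p) = 9p − 6.
Setting these equal: −5p + 5 = 9p − 6 ⇒ −14p = -11 ⇒ p = 11/14, and the value is (-5)·(11/14) + 5 = 15/14.
For Player II: with q = P(L), equating A's and B's payoffs gives −3q + 3 = 11q − 6 ⇒ q = 9/14.

15/14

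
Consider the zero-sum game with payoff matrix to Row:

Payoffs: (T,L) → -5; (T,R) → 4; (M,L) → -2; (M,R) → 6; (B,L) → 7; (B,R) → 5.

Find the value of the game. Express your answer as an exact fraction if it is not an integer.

Row minima: T → -5, M → -2, B → 5; maximin = 5.
Column maxima: L → 7, R → 6; minimax = 6.
5 ≠ 6, so there is no saddle point; optimal play is mixed.
T is strictly dominated by M, so Row never plays it.
On the remaining 2×2 (M, B vs L, R):
Let Row play M with probability p. Expected payoff against L: (-2)p + 7(1−p) = −9p + 7; against R: 6p + 5(1−p) = p + 5.
Setting these equal: −9p + 7 = p + 5 ⇒ −10p = -2 ⇒ p = 1/5, and the value is (-9)·(1/5) + 7 = 26/5.
For Column: with q = P(L), equating M's and B's payoffs gives −8q + 6 = 2q + 5 ⇒ q = 1/10.

26/5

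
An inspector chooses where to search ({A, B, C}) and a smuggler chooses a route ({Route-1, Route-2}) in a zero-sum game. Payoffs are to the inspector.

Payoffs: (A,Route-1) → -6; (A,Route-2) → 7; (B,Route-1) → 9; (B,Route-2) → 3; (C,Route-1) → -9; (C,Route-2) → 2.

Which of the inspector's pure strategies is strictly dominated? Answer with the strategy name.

A gives a strictly higher payoff than C against every column: -6 > -9, 7 > 2.
So C is strictly dominated and the inspector never plays it.

C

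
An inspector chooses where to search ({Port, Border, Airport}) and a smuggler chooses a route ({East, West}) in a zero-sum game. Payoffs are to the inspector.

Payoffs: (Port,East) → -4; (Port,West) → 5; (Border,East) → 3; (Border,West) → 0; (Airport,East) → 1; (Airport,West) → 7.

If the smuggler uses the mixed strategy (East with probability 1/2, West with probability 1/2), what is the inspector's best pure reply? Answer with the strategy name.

Expected payoff of Port: (1/2)·(-4) + (1/2)·5 = 1/2.
Expected payoff of Border: (1/2)·3 + (1/2)·0 = 3/2.
Expected payoff of Airport: (1/2)·1 + (1/2)·7 = 4.
The largest is 4, so the inspector's best response is Airport.

Airport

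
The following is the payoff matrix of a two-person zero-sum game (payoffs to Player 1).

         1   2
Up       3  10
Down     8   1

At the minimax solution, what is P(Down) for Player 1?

1/2

Row minima: Up → 3, Down → 1; maximin = 3.
Column maxima: 1 → 8, 2 → 10; minimax = 8.
3 ≠ 8, so there is no saddle point; optimal play is mixed.
Let Player 1 play Up with probability p. Expected payoff against 1: 3p + 8(1−p) = −5p + 8; against 2: 10p + 1(1−p) = 9p + 1.
Setting these equal: −5p + 8 = 9p + 1 ⇒ −14p = -7 ⇒ p = 1/2, and the value is (-5)·(1/2) + 8 = 11/2.
For Player 2: with q = P(1), equating Up's and Down's payoffs gives −7q + 10 = 7q + 1 ⇒ q = 9/14.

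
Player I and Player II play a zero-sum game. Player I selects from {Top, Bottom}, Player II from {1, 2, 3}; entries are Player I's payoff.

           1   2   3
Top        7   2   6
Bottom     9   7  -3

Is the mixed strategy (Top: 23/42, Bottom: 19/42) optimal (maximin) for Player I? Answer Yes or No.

Against 1 this mix gives (23/42)·7 + (19/42)·9 = 166/21.
Against 2 this mix gives (23/42)·2 + (19/42)·7 = 179/42.
Against 3 this mix gives (23/42)·6 + (19/42)·(-3) = 27/14.
Player II will play 3, holding Player I to 27/14. Shifting weight toward the row that does better against 3 would raise this floor (the equalizing mix achieves 24/7 against both 3 and 2), so the proposed strategy is not optimal.

No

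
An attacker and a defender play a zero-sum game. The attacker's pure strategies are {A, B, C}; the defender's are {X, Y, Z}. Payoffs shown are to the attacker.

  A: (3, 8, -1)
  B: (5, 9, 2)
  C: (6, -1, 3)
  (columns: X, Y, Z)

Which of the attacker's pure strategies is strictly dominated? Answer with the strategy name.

B gives a strictly higher payoff than A against every column: 5 > 3, 9 > 8, 2 > -1.
So A is strictly dominated and the attacker never plays it.

A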